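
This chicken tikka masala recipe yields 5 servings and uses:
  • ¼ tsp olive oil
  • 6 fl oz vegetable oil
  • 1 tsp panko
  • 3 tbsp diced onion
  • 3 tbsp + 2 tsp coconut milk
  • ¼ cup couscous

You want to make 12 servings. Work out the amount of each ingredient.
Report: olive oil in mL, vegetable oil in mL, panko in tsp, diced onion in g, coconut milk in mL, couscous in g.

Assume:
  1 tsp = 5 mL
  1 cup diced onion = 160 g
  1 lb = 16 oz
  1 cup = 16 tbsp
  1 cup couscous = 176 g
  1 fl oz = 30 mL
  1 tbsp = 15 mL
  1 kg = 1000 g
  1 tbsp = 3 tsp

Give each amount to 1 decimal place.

Scaling factor: 12/5 = 2.4.
olive oil: 0.25 tsp × 12/5 × 5 mL/tsp = 3.0 mL
vegetable oil: 6 fl oz × 12/5 × 30 mL/fl oz = 432.0 mL
panko: 1 tsp × 12/5 = 2.4 tsp
diced onion: 3 tbsp × 12/5 ÷ 16 tbsp/cup × 160 g/cup = 72.0 g
coconut milk: (3 tbsp + 2 tsp = 11/3 tbsp) × 12/5 × 15 mL/tbsp = 132.0 mL
couscous: 0.25 cup × 12/5 × 176 g/cup = 105.6 g

olive oil: 3.0 mL; vegetable oil: 432.0 mL; panko: 2.4 tsp; diced onion: 72.0 g; coconut milk: 132.0 mL; couscous: 105.6 g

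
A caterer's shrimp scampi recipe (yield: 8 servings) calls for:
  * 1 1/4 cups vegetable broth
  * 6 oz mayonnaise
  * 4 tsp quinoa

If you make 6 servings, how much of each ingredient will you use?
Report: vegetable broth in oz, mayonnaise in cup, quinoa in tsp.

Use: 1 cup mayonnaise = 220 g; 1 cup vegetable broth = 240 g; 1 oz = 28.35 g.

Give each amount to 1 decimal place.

vegetable broth: 7.9 oz; mayonnaise: 0.6 cup; quinoa: 3.0 tsp

Scaling factor: 6/8 = 3/4 = 0.75.
vegetable broth: 1.25 cup × 3/4 × 240 g/cup ÷ 28.35 g/oz ≈ 7.9 oz
mayonnaise: 6 oz × 3/4 × 28.35 g/oz ÷ 220 g/cup ≈ 0.6 cup
quinoa: 4 tsp × 3/4 = 3.0 tsp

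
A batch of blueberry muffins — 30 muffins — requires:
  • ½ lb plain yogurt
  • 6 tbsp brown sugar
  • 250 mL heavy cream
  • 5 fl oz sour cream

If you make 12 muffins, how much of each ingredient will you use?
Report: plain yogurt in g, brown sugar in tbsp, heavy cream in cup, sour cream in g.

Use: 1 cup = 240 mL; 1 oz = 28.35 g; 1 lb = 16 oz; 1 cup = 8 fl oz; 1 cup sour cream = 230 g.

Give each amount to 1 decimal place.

plain yogurt: 90.7 g; brown sugar: 2.4 tbsp; heavy cream: 0.4 cup; sour cream: 57.5 g

Scaling factor: 12/30 = 2/5 = 0.4.
plain yogurt: 0.5 lb × 2/5 × 16 oz/lb × 28.35 g/oz ≈ 90.7 g
brown sugar: 6 tbsp × 2/5 = 2.4 tbsp
heavy cream: 250 mL × 2/5 ÷ 240 mL/cup ≈ 0.4 cup
sour cream: 5 fl oz × 2/5 ÷ 8 fl oz/cup × 230 g/cup = 57.5 g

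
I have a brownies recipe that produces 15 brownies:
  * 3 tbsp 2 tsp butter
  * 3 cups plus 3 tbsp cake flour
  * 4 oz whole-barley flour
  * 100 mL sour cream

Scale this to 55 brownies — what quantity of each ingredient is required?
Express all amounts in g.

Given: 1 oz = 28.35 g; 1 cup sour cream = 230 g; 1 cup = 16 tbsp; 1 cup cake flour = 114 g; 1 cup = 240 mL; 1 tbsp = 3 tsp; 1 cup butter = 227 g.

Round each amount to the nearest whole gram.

butter: 191 g; cake flour: 1332 g; whole-barley flour: 416 g; sour cream: 351 g

Scaling factor: 55/15 = 11/3.
butter: (3 tbsp + 2 tsp = 11/3 tbsp) × 11/3 ÷ 16 tbsp/cup × 227 g/cup ≈ 191 g
cake flour: (3 cup + 3 tbsp = 3.1875 cup) × 11/3 × 114 g/cup ≈ 1332 g
whole-barley flour: 4 oz × 11/3 × 28.35 g/oz ≈ 416 g
sour cream: 100 mL × 11/3 ÷ 240 mL/cup × 230 g/cup ≈ 351 g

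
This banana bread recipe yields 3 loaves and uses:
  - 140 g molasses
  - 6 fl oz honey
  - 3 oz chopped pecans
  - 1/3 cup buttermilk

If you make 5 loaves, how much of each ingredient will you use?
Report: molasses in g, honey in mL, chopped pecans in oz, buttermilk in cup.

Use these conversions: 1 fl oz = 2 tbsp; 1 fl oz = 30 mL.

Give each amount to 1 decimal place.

Scaling factor: 5/3.
molasses: 140 g × 5/3 ≈ 233.3 g
honey: 6 fl oz × 5/3 × 30 mL/fl oz = 300.0 mL
chopped pecans: 3 oz × 5/3 = 5.0 oz
buttermilk: 1/3 cup × 5/3 ≈ 0.6 cup

molasses: 233.3 g; honey: 300.0 mL; chopped pecans: 5.0 oz; buttermilk: 0.6 cup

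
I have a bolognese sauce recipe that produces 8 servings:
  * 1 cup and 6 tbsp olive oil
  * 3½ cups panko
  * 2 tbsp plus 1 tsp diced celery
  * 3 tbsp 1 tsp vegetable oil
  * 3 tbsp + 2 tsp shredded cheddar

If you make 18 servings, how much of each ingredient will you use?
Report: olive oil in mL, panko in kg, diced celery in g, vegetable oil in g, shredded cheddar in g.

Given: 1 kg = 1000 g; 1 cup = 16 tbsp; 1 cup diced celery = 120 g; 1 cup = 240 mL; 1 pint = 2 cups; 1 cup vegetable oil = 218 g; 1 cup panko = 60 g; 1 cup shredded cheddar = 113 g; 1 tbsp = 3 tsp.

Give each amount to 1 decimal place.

olive oil: 742.5 mL; panko: 0.5 kg; diced celery: 39.4 g; vegetable oil: 102.2 g; shredded cheddar: 58.3 g

Scaling factor: 18/8 = 9/4 = 2.25.
olive oil: (1 cup + 6 tbsp = 1.375 cup) × 9/4 × 240 mL/cup = 742.5 mL
panko: 3.5 cup × 9/4 × 60 g/cup ÷ 1000 g/kg ≈ 0.5 kg
diced celery: (2 tbsp + 1 tsp = 7/3 tbsp) × 9/4 ÷ 16 tbsp/cup × 120 g/cup ≈ 39.4 g
vegetable oil: (3 tbsp + 1 tsp = 10/3 tbsp) × 9/4 ÷ 16 tbsp/cup × 218 g/cup ≈ 102.2 g
shredded cheddar: (3 tbsp + 2 tsp = 11/3 tbsp) × 9/4 ÷ 16 tbsp/cup × 113 g/cup ≈ 58.3 g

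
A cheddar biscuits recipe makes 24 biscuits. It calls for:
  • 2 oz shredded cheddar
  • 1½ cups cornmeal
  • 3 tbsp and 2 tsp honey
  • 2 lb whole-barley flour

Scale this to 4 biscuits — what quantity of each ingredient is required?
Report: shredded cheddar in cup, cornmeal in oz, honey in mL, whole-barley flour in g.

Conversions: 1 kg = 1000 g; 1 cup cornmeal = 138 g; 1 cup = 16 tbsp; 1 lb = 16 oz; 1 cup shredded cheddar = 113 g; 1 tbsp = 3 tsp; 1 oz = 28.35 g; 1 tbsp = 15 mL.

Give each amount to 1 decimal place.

shredded cheddar: 0.1 cup; cornmeal: 1.2 oz; honey: 9.2 mL; whole-barley flour: 151.2 g

Scaling factor: 4/24 = 1/6.
shredded cheddar: 2 oz × 1/6 × 28.35 g/oz ÷ 113 g/cup ≈ 0.1 cup
cornmeal: 1.5 cup × 1/6 × 138 g/cup ÷ 28.35 g/oz ≈ 1.2 oz
honey: (3 tbsp + 2 tsp = 11/3 tbsp) × 1/6 × 15 mL/tbsp ≈ 9.2 mL
whole-barley flour: 2 lb × 1/6 × 16 oz/lb × 28.35 g/oz = 151.2 g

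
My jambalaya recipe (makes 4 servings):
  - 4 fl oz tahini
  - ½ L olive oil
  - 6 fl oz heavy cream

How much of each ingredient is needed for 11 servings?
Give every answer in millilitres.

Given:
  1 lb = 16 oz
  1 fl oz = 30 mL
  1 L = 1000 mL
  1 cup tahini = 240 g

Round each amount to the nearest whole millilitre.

Scaling factor: 11/4 = 2.75.
tahini: 4 fl oz × 11/4 × 30 mL/fl oz = 330 mL
olive oil: 0.5 L × 11/4 × 1000 mL/L = 1375 mL
heavy cream: 6 fl oz × 11/4 × 30 mL/fl oz = 495 mL

tahini: 330 mL; olive oil: 1375 mL; heavy cream: 495 mL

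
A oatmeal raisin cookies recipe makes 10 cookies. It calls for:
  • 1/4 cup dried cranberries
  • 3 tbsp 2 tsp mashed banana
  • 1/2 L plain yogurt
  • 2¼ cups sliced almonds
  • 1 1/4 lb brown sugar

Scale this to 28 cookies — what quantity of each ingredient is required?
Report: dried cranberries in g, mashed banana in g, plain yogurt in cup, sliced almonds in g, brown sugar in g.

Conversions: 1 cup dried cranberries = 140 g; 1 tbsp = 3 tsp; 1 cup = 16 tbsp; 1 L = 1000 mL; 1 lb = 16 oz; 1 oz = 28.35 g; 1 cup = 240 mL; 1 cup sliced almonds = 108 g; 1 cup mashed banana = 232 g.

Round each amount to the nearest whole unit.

Scaling factor: 28/10 = 14/5 = 2.8.
dried cranberries: 0.25 cup × 14/5 × 140 g/cup = 98 g
mashed banana: (3 tbsp + 2 tsp = 11/3 tbsp) × 14/5 ÷ 16 tbsp/cup × 232 g/cup ≈ 149 g
plain yogurt: 0.5 L × 14/5 × 1000 mL/L ÷ 240 mL/cup ≈ 6 cup
sliced almonds: 2.25 cup × 14/5 × 108 g/cup ≈ 680 g
brown sugar: 1.25 lb × 14/5 × 16 oz/lb × 28.35 g/oz ≈ 1588 g

dried cranberries: 98 g; mashed banana: 149 g; plain yogurt: 6 cup; sliced almonds: 680 g; brown sugar: 1588 g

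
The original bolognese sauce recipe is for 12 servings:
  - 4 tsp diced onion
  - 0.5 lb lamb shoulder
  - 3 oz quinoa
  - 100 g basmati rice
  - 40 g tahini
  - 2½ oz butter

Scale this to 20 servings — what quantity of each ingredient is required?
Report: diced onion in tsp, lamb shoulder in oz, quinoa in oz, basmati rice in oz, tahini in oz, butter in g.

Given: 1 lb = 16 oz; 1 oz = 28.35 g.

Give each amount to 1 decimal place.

diced onion: 6.7 tsp; lamb shoulder: 13.3 oz; quinoa: 5.0 oz; basmati rice: 5.9 oz; tahini: 2.4 oz; butter: 118.1 g

Scaling factor: 20/12 = 5/3.
diced onion: 4 tsp × 5/3 ≈ 6.7 tsp
lamb shoulder: 0.5 lb × 5/3 × 16 oz/lb ≈ 13.3 oz
quinoa: 3 oz × 5/3 = 5.0 oz
basmati rice: 100 g × 5/3 ÷ 28.35 g/oz ≈ 5.9 oz
tahini: 40 g × 5/3 ÷ 28.35 g/oz ≈ 2.4 oz
butter: 2.5 oz × 5/3 × 28.35 g/oz ≈ 118.1 g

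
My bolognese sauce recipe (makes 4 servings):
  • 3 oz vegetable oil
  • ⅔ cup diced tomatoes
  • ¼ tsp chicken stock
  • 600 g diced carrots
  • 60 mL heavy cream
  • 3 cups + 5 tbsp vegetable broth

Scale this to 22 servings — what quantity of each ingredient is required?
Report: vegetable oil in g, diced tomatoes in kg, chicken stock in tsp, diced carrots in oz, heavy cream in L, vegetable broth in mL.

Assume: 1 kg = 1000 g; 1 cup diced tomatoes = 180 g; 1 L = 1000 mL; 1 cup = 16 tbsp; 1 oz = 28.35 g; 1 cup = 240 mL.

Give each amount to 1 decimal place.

vegetable oil: 467.8 g; diced tomatoes: 0.7 kg; chicken stock: 1.4 tsp; diced carrots: 116.4 oz; heavy cream: 0.3 L; vegetable broth: 4372.5 mL

Scaling factor: 22/4 = 11/2 = 5.5.
vegetable oil: 3 oz × 11/2 × 28.35 g/oz ≈ 467.8 g
diced tomatoes: 2/3 cup × 11/2 × 180 g/cup ÷ 1000 g/kg ≈ 0.7 kg
chicken stock: 0.25 tsp × 11/2 ≈ 1.4 tsp
diced carrots: 600 g × 11/2 ÷ 28.35 g/oz ≈ 116.4 oz
heavy cream: 60 mL × 11/2 ÷ 1000 mL/L ≈ 0.3 L
vegetable broth: (3 cup + 5 tbsp = 3.3125 cup) × 11/2 × 240 mL/cup = 4372.5 mL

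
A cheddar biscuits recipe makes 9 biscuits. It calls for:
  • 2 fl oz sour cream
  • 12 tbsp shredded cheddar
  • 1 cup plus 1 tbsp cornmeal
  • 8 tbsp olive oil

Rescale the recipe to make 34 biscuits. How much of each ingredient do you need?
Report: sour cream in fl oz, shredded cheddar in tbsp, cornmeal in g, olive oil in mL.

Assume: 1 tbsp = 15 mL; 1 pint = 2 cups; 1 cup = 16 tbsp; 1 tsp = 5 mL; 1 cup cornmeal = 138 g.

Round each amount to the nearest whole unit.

Scaling factor: 34/9.
sour cream: 2 fl oz × 34/9 ≈ 8 fl oz
shredded cheddar: 12 tbsp × 34/9 ≈ 45 tbsp
cornmeal: (1 cup + 1 tbsp = 1.0625 cup) × 34/9 × 138 g/cup ≈ 554 g
olive oil: 8 tbsp × 34/9 × 15 mL/tbsp ≈ 453 mL

sour cream: 8 fl oz; shredded cheddar: 45 tbsp; cornmeal: 554 g; olive oil: 453 mL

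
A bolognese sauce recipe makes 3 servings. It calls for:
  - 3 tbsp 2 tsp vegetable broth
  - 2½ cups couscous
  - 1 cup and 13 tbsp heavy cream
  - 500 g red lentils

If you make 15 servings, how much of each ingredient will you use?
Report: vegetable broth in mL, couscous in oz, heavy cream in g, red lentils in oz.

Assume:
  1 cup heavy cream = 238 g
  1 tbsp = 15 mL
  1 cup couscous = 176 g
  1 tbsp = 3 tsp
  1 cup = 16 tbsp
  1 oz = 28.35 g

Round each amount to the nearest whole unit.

Scaling factor: 15/3 = 5.
vegetable broth: (3 tbsp + 2 tsp = 11/3 tbsp) × 5 × 15 mL/tbsp = 275 mL
couscous: 2.5 cup × 5 × 176 g/cup ÷ 28.35 g/oz ≈ 78 oz
heavy cream: (1 cup + 13 tbsp = 1.8125 cup) × 5 × 238 g/cup ≈ 2157 g
red lentils: 500 g × 5 ÷ 28.35 g/oz ≈ 88 oz

vegetable broth: 275 mL; couscous: 78 oz; heavy cream: 2157 g; red lentils: 88 oz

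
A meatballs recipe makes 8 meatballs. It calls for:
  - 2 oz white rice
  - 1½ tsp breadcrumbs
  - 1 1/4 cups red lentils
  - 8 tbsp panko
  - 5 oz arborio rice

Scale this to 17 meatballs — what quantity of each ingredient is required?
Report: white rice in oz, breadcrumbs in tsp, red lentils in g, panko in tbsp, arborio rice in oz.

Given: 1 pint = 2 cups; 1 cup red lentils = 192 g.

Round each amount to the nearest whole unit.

Scaling factor: 17/8 = 2.125.
white rice: 2 oz × 17/8 ≈ 4 oz
breadcrumbs: 1.5 tsp × 17/8 ≈ 3 tsp
red lentils: 1.25 cup × 17/8 × 192 g/cup = 510 g
panko: 8 tbsp × 17/8 = 17 tbsp
arborio rice: 5 oz × 17/8 ≈ 11 oz

white rice: 4 oz; breadcrumbs: 3 tsp; red lentils: 510 g; panko: 17 tbsp; arborio rice: 11 oz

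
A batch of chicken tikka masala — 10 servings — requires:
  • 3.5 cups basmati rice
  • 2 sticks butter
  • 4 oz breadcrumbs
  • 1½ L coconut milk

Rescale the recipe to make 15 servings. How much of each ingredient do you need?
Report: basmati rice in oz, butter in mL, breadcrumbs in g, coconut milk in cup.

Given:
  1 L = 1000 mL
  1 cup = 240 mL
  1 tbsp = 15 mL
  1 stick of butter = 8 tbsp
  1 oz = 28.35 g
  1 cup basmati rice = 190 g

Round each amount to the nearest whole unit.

Scaling factor: 15/10 = 3/2 = 1.5.
basmati rice: 3.5 cup × 3/2 × 190 g/cup ÷ 28.35 g/oz ≈ 35 oz
butter: 2 stick × 3/2 × 8 tbsp/stick × 15 mL/tbsp = 360 mL
breadcrumbs: 4 oz × 3/2 × 28.35 g/oz ≈ 170 g
coconut milk: 1.5 L × 3/2 × 1000 mL/L ÷ 240 mL/cup ≈ 9 cup

basmati rice: 35 oz; butter: 360 mL; breadcrumbs: 170 g; coconut milk: 9 cup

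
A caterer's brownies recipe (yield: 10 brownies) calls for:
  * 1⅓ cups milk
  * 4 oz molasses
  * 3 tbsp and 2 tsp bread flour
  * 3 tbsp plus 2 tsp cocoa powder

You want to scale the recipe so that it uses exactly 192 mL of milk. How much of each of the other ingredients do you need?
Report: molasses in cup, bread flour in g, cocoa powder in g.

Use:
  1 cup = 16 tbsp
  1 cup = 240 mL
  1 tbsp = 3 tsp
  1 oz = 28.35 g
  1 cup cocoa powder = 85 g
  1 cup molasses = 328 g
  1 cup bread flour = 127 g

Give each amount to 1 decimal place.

molasses: 0.2 cup; bread flour: 17.5 g; cocoa powder: 11.7 g

The original recipe has 320 mL of milk, so the scaling factor is 192 ÷ 320 = 3/5 = 0.6.
molasses: 4 oz × 3/5 × 28.35 g/oz ÷ 328 g/cup ≈ 0.2 cup
bread flour: (3 tbsp + 2 tsp = 11/3 tbsp) × 3/5 ÷ 16 tbsp/cup × 127 g/cup ≈ 17.5 g
cocoa powder: (3 tbsp + 2 tsp = 11/3 tbsp) × 3/5 ÷ 16 tbsp/cup × 85 g/cup ≈ 11.7 g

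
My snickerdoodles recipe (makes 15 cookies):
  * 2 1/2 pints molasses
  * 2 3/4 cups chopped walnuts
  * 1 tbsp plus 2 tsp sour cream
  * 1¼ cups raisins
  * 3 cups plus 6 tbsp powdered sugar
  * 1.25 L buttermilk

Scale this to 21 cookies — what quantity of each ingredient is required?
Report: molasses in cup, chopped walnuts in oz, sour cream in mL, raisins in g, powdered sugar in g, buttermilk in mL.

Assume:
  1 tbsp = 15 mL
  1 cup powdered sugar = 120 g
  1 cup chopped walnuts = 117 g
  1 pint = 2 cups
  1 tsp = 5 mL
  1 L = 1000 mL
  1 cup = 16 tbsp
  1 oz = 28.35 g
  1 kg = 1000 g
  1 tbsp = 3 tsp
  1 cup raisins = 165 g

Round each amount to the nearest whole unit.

Scaling factor: 21/15 = 7/5 = 1.4.
molasses: 2.5 pint × 7/5 × 2 cup/pint = 7 cup
chopped walnuts: 2.75 cup × 7/5 × 117 g/cup ÷ 28.35 g/oz ≈ 16 oz
sour cream: (1 tbsp + 2 tsp = 5/3 tbsp) × 7/5 × 15 mL/tbsp = 35 mL
raisins: 1.25 cup × 7/5 × 165 g/cup ≈ 289 g
powdered sugar: (3 cup + 6 tbsp = 3.375 cup) × 7/5 × 120 g/cup = 567 g
buttermilk: 1.25 L × 7/5 × 1000 mL/L = 1750 mL

molasses: 7 cup; chopped walnuts: 16 oz; sour cream: 35 mL; raisins: 289 g; powdered sugar: 567 g; buttermilk: 1750 mL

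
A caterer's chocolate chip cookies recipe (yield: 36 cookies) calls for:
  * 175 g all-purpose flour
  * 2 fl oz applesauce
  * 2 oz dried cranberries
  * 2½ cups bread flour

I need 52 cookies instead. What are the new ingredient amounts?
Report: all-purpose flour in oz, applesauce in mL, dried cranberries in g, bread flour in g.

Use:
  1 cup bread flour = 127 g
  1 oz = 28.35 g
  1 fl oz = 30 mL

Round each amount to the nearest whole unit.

all-purpose flour: 9 oz; applesauce: 87 mL; dried cranberries: 82 g; bread flour: 459 g

Scaling factor: 52/36 = 13/9.
all-purpose flour: 175 g × 13/9 ÷ 28.35 g/oz ≈ 9 oz
applesauce: 2 fl oz × 13/9 × 30 mL/fl oz ≈ 87 mL
dried cranberries: 2 oz × 13/9 × 28.35 g/oz ≈ 82 g
bread flour: 2.5 cup × 13/9 × 127 g/cup ≈ 459 g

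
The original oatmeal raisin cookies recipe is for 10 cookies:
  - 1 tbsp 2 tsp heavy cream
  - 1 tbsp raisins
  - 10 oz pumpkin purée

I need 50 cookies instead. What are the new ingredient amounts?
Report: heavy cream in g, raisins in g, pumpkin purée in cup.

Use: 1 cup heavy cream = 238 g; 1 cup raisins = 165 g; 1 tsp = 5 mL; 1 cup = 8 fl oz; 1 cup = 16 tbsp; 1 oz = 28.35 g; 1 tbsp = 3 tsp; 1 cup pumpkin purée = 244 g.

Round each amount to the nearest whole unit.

Scaling factor: 50/10 = 5.
heavy cream: (1 tbsp + 2 tsp = 5/3 tbsp) × 5 ÷ 16 tbsp/cup × 238 g/cup ≈ 124 g
raisins: 1 tbsp × 5 ÷ 16 tbsp/cup × 165 g/cup ≈ 52 g
pumpkin purée: 10 oz × 5 × 28.35 g/oz ÷ 244 g/cup ≈ 6 cup

heavy cream: 124 g; raisins: 52 g; pumpkin purée: 6 cup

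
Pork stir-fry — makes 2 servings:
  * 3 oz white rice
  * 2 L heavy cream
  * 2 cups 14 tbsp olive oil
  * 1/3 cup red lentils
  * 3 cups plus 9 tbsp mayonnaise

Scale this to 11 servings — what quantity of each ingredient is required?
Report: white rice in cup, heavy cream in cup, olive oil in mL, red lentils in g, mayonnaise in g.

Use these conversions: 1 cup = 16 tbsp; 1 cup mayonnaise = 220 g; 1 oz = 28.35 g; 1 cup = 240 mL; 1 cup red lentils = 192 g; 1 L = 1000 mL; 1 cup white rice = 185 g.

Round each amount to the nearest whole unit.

Scaling factor: 11/2 = 5.5.
white rice: 3 oz × 11/2 × 28.35 g/oz ÷ 185 g/cup ≈ 3 cup
heavy cream: 2 L × 11/2 × 1000 mL/L ÷ 240 mL/cup ≈ 46 cup
olive oil: (2 cup + 14 tbsp = 2.875 cup) × 11/2 × 240 mL/cup = 3795 mL
red lentils: 1/3 cup × 11/2 × 192 g/cup = 352 g
mayonnaise: (3 cup + 9 tbsp = 3.5625 cup) × 11/2 × 220 g/cup ≈ 4311 g

white rice: 3 cup; heavy cream: 46 cup; olive oil: 3795 mL; red lentils: 352 g; mayonnaise: 4311 g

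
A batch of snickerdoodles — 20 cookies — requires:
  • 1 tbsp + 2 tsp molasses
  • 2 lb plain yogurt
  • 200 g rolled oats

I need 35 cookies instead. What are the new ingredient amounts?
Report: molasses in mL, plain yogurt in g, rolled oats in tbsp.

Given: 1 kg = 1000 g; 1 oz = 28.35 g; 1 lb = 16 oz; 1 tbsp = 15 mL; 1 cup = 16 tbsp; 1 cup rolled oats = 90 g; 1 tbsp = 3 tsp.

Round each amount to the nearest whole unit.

Scaling factor: 35/20 = 7/4 = 1.75.
molasses: (1 tbsp + 2 tsp = 5/3 tbsp) × 7/4 × 15 mL/tbsp ≈ 44 mL
plain yogurt: 2 lb × 7/4 × 16 oz/lb × 28.35 g/oz ≈ 1588 g
rolled oats: 200 g × 7/4 ÷ 90 g/cup × 16 tbsp/cup ≈ 62 tbsp

molasses: 44 mL; plain yogurt: 1588 g; rolled oats: 62 tbsp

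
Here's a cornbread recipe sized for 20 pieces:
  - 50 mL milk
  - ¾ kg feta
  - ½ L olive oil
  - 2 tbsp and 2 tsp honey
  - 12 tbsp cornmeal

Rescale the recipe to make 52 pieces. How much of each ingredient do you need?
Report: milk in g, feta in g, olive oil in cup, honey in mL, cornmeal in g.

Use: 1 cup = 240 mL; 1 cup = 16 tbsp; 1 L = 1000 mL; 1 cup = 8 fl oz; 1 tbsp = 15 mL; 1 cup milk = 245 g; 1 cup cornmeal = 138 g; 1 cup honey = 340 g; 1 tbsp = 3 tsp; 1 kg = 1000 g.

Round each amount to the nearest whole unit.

milk: 133 g; feta: 1950 g; olive oil: 5 cup; honey: 104 mL; cornmeal: 269 g

Scaling factor: 52/20 = 13/5 = 2.6.
milk: 50 mL × 13/5 ÷ 240 mL/cup × 245 g/cup ≈ 133 g
feta: 0.75 kg × 13/5 × 1000 g/kg = 1950 g
olive oil: 0.5 L × 13/5 × 1000 mL/L ÷ 240 mL/cup ≈ 5 cup
honey: (2 tbsp + 2 tsp = 8/3 tbsp) × 13/5 × 15 mL/tbsp = 104 mL
cornmeal: 12 tbsp × 13/5 ÷ 16 tbsp/cup × 138 g/cup ≈ 269 g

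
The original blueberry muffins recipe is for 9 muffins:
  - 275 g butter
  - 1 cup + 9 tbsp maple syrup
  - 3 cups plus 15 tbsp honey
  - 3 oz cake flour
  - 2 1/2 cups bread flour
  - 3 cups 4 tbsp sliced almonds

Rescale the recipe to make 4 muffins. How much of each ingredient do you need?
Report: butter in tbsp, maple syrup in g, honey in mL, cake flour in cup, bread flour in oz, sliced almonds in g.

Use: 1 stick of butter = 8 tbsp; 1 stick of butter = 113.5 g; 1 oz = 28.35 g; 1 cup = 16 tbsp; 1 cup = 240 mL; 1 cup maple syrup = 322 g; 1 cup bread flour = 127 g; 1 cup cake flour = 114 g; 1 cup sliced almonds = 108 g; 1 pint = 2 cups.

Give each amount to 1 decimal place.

Scaling factor: 4/9.
butter: 275 g × 4/9 ÷ 113.5 g/stick × 8 tbsp/stick ≈ 8.6 tbsp
maple syrup: (1 cup + 9 tbsp = 1.5625 cup) × 4/9 × 322 g/cup ≈ 223.6 g
honey: (3 cup + 15 tbsp = 3.9375 cup) × 4/9 × 240 mL/cup = 420.0 mL
cake flour: 3 oz × 4/9 × 28.35 g/oz ÷ 114 g/cup ≈ 0.3 cup
bread flour: 2.5 cup × 4/9 × 127 g/cup ÷ 28.35 g/oz ≈ 5.0 oz
sliced almonds: (3 cup + 4 tbsp = 3.25 cup) × 4/9 × 108 g/cup = 156.0 g

butter: 8.6 tbsp; maple syrup: 223.6 g; honey: 420.0 mL; cake flour: 0.3 cup; bread flour: 5.0 oz; sliced almonds: 156.0 g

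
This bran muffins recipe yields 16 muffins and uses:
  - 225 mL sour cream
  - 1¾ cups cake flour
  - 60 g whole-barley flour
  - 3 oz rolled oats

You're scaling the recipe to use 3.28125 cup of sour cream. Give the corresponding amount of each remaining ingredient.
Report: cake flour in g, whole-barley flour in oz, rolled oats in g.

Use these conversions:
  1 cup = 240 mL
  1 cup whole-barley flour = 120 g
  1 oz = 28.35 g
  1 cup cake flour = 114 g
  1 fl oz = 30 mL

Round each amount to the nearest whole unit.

The original recipe has 0.9375 cup of sour cream, so the scaling factor is 3.28125 ÷ 0.9375 = 7/2 = 3.5.
cake flour: 1.75 cup × 7/2 × 114 g/cup ≈ 698 g
whole-barley flour: 60 g × 7/2 ÷ 28.35 g/oz ≈ 7 oz
rolled oats: 3 oz × 7/2 × 28.35 g/oz ≈ 298 g

cake flour: 698 g; whole-barley flour: 7 oz; rolled oats: 298 g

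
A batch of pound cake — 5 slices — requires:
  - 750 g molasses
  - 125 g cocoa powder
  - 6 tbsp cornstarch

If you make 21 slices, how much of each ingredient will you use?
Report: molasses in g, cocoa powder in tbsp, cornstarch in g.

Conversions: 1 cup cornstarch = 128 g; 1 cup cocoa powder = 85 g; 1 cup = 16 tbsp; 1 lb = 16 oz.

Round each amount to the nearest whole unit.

molasses: 3150 g; cocoa powder: 99 tbsp; cornstarch: 202 g

Scaling factor: 21/5 = 4.2.
molasses: 750 g × 21/5 = 3150 g
cocoa powder: 125 g × 21/5 ÷ 85 g/cup × 16 tbsp/cup ≈ 99 tbsp
cornstarch: 6 tbsp × 21/5 ÷ 16 tbsp/cup × 128 g/cup ≈ 202 g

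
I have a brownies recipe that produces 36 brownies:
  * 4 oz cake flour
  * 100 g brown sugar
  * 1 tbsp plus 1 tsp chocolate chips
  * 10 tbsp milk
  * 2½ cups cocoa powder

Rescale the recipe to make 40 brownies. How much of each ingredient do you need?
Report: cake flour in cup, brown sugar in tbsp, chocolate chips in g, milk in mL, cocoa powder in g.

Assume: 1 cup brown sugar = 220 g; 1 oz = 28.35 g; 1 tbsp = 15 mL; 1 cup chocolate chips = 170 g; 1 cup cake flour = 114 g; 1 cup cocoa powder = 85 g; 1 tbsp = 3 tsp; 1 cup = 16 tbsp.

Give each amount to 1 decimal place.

Scaling factor: 40/36 = 10/9.
cake flour: 4 oz × 10/9 × 28.35 g/oz ÷ 114 g/cup ≈ 1.1 cup
brown sugar: 100 g × 10/9 ÷ 220 g/cup × 16 tbsp/cup ≈ 8.1 tbsp
chocolate chips: (1 tbsp + 1 tsp = 4/3 tbsp) × 10/9 ÷ 16 tbsp/cup × 170 g/cup ≈ 15.7 g
milk: 10 tbsp × 10/9 × 15 mL/tbsp ≈ 166.7 mL
cocoa powder: 2.5 cup × 10/9 × 85 g/cup ≈ 236.1 g

cake flour: 1.1 cup; brown sugar: 8.1 tbsp; chocolate chips: 15.7 g; milk: 166.7 mL; cocoa powder: 236.1 g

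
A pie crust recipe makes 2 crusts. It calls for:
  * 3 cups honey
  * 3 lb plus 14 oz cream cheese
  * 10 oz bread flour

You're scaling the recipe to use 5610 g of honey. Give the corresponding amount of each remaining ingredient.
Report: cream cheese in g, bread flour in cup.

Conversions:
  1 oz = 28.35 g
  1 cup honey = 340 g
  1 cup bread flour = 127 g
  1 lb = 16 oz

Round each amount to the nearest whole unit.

The original recipe has 1020 g of honey, so the scaling factor is 5610 ÷ 1020 = 11/2 = 5.5.
cream cheese: (3 lb + 14 oz = 3.875 lb) × 11/2 × 16 oz/lb × 28.35 g/oz ≈ 9667 g
bread flour: 10 oz × 11/2 × 28.35 g/oz ÷ 127 g/cup ≈ 12 cup

cream cheese: 9667 g; bread flour: 12 cup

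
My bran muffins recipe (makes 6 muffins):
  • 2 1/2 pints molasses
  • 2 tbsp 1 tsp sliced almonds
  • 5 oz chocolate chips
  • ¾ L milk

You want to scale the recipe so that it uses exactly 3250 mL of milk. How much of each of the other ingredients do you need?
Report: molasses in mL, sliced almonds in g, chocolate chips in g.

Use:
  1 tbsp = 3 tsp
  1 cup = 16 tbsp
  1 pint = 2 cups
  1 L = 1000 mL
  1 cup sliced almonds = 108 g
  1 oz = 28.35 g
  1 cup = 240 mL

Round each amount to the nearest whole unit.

molasses: 5200 mL; sliced almonds: 68 g; chocolate chips: 614 g

The original recipe has 750 mL of milk, so the scaling factor is 3250 ÷ 750 = 13/3.
molasses: 2.5 pint × 13/3 × 2 cup/pint × 240 mL/cup = 5200 mL
sliced almonds: (2 tbsp + 1 tsp = 7/3 tbsp) × 13/3 ÷ 16 tbsp/cup × 108 g/cup ≈ 68 g
chocolate chips: 5 oz × 13/3 × 28.35 g/oz ≈ 614 g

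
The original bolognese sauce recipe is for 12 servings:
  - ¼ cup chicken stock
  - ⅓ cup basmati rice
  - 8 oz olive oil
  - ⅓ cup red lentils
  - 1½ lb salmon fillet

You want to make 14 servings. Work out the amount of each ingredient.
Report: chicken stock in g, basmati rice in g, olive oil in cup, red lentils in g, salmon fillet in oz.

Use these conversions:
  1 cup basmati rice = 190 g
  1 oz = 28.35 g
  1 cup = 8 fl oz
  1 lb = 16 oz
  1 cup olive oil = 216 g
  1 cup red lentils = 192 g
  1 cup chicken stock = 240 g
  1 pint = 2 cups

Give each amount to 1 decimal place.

Scaling factor: 14/12 = 7/6.
chicken stock: 0.25 cup × 7/6 × 240 g/cup = 70.0 g
basmati rice: 1/3 cup × 7/6 × 190 g/cup ≈ 73.9 g
olive oil: 8 oz × 7/6 × 28.35 g/oz ÷ 216 g/cup ≈ 1.2 cup
red lentils: 1/3 cup × 7/6 × 192 g/cup ≈ 74.7 g
salmon fillet: 1.5 lb × 7/6 × 16 oz/lb = 28.0 oz

chicken stock: 70.0 g; basmati rice: 73.9 g; olive oil: 1.2 cup; red lentils: 74.7 g; salmon fillet: 28.0 oz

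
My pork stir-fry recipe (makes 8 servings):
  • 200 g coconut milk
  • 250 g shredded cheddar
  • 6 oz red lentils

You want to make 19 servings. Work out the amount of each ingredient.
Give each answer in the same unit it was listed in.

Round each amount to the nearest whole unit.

coconut milk: 475 g; shredded cheddar: 594 g; red lentils: 14 oz

Scaling factor: 19/8 = 2.375.
coconut milk: 200 g × 19/8 = 475 g
shredded cheddar: 250 g × 19/8 ≈ 594 g
red lentils: 6 oz × 19/8 ≈ 14 oz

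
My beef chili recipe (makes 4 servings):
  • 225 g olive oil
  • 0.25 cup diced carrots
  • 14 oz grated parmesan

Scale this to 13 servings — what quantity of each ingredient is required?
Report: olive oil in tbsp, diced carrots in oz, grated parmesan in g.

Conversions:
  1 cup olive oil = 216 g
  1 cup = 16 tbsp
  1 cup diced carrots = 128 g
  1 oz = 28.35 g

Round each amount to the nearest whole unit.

Scaling factor: 13/4 = 3.25.
olive oil: 225 g × 13/4 ÷ 216 g/cup × 16 tbsp/cup ≈ 54 tbsp
diced carrots: 0.25 cup × 13/4 × 128 g/cup ÷ 28.35 g/oz ≈ 4 oz
grated parmesan: 14 oz × 13/4 × 28.35 g/oz ≈ 1290 g

olive oil: 54 tbsp; diced carrots: 4 oz; grated parmesan: 1290 g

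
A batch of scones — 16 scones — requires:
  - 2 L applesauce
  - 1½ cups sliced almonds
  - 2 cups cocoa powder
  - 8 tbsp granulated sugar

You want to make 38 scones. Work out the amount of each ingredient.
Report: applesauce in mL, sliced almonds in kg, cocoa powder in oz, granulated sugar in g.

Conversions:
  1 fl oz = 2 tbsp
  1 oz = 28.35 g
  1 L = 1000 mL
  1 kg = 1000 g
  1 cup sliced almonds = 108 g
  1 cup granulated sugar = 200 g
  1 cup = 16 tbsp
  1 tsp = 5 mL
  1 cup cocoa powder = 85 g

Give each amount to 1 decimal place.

Scaling factor: 38/16 = 19/8 = 2.375.
applesauce: 2 L × 19/8 × 1000 mL/L = 4750.0 mL
sliced almonds: 1.5 cup × 19/8 × 108 g/cup ÷ 1000 g/kg ≈ 0.4 kg
cocoa powder: 2 cup × 19/8 × 85 g/cup ÷ 28.35 g/oz ≈ 14.2 oz
granulated sugar: 8 tbsp × 19/8 ÷ 16 tbsp/cup × 200 g/cup = 237.5 g

applesauce: 4750.0 mL; sliced almonds: 0.4 kg; cocoa powder: 14.2 oz; granulated sugar: 237.5 g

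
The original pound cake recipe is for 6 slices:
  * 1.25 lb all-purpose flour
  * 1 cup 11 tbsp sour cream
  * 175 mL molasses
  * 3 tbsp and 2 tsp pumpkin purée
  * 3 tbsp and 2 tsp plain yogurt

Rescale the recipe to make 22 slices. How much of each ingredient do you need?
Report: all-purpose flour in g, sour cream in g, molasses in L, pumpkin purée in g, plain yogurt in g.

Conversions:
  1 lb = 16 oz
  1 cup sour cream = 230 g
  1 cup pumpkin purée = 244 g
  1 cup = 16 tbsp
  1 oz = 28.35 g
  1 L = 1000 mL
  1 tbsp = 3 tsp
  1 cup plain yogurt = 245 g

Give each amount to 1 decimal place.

all-purpose flour: 2079.0 g; sour cream: 1423.1 g; molasses: 0.6 L; pumpkin purée: 205.0 g; plain yogurt: 205.9 g

Scaling factor: 22/6 = 11/3.
all-purpose flour: 1.25 lb × 11/3 × 16 oz/lb × 28.35 g/oz = 2079.0 g
sour cream: (1 cup + 11 tbsp = 1.6875 cup) × 11/3 × 230 g/cup ≈ 1423.1 g
molasses: 175 mL × 11/3 ÷ 1000 mL/L ≈ 0.6 L
pumpkin purée: (3 tbsp + 2 tsp = 11/3 tbsp) × 11/3 ÷ 16 tbsp/cup × 244 g/cup ≈ 205.0 g
plain yogurt: (3 tbsp + 2 tsp = 11/3 tbsp) × 11/3 ÷ 16 tbsp/cup × 245 g/cup ≈ 205.9 g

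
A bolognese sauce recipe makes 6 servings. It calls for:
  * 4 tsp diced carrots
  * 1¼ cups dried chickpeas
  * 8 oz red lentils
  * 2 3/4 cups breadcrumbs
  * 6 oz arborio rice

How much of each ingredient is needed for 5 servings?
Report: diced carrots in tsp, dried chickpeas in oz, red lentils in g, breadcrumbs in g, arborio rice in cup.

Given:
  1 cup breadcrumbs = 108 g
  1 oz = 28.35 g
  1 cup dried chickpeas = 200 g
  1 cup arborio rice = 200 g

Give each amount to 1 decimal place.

Scaling factor: 5/6.
diced carrots: 4 tsp × 5/6 ≈ 3.3 tsp
dried chickpeas: 1.25 cup × 5/6 × 200 g/cup ÷ 28.35 g/oz ≈ 7.3 oz
red lentils: 8 oz × 5/6 × 28.35 g/oz = 189.0 g
breadcrumbs: 2.75 cup × 5/6 × 108 g/cup = 247.5 g
arborio rice: 6 oz × 5/6 × 28.35 g/oz ÷ 200 g/cup ≈ 0.7 cup

diced carrots: 3.3 tsp; dried chickpeas: 7.3 oz; red lentils: 189.0 g; breadcrumbs: 247.5 g; arborio rice: 0.7 cup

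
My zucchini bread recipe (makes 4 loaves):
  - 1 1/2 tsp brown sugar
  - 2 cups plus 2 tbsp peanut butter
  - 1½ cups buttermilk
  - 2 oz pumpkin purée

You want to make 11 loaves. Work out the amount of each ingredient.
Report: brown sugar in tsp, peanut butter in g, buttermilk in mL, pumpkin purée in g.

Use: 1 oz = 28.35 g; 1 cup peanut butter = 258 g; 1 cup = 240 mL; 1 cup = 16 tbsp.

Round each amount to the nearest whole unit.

Scaling factor: 11/4 = 2.75.
brown sugar: 1.5 tsp × 11/4 ≈ 4 tsp
peanut butter: (2 cup + 2 tbsp = 2.125 cup) × 11/4 × 258 g/cup ≈ 1508 g
buttermilk: 1.5 cup × 11/4 × 240 mL/cup = 990 mL
pumpkin purée: 2 oz × 11/4 × 28.35 g/oz ≈ 156 g

brown sugar: 4 tsp; peanut butter: 1508 g; buttermilk: 990 mL; pumpkin purée: 156 g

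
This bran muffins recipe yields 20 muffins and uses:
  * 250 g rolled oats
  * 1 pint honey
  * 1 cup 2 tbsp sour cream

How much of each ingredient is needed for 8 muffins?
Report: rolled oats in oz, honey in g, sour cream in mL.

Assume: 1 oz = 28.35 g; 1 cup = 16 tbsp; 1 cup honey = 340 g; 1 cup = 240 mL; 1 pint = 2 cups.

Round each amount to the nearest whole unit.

rolled oats: 4 oz; honey: 272 g; sour cream: 108 mL

Scaling factor: 8/20 = 2/5 = 0.4.
rolled oats: 250 g × 2/5 ÷ 28.35 g/oz ≈ 4 oz
honey: 1 pint × 2/5 × 2 cup/pint × 340 g/cup = 272 g
sour cream: (1 cup + 2 tbsp = 1.125 cup) × 2/5 × 240 mL/cup = 108 mL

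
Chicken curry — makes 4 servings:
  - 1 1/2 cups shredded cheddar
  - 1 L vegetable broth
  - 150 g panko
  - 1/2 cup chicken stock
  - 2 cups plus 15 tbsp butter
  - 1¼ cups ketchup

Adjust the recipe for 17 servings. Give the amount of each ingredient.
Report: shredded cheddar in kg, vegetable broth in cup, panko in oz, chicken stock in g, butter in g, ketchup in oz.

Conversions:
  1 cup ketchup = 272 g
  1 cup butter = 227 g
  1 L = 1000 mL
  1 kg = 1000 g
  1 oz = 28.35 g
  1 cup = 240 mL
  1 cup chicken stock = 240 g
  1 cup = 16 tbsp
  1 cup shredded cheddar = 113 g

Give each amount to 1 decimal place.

shredded cheddar: 0.7 kg; vegetable broth: 17.7 cup; panko: 22.5 oz; chicken stock: 510.0 g; butter: 2834.0 g; ketchup: 51.0 oz

Scaling factor: 17/4 = 4.25.
shredded cheddar: 1.5 cup × 17/4 × 113 g/cup ÷ 1000 g/kg ≈ 0.7 kg
vegetable broth: 1 L × 17/4 × 1000 mL/L ÷ 240 mL/cup ≈ 17.7 cup
panko: 150 g × 17/4 ÷ 28.35 g/oz ≈ 22.5 oz
chicken stock: 0.5 cup × 17/4 × 240 g/cup = 510.0 g
butter: (2 cup + 15 tbsp = 2.9375 cup) × 17/4 × 227 g/cup ≈ 2834.0 g
ketchup: 1.25 cup × 17/4 × 272 g/cup ÷ 28.35 g/oz ≈ 51.0 oz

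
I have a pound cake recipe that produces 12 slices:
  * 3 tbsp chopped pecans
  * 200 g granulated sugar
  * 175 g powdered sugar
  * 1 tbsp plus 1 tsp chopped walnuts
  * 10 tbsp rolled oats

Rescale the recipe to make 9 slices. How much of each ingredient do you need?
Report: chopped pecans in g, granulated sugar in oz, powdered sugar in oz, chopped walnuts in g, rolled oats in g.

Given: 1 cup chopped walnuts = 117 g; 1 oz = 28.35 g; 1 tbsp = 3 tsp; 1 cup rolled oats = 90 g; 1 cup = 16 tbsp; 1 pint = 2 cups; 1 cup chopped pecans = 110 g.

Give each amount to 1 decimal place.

chopped pecans: 15.5 g; granulated sugar: 5.3 oz; powdered sugar: 4.6 oz; chopped walnuts: 7.3 g; rolled oats: 42.2 g

Scaling factor: 9/12 = 3/4 = 0.75.
chopped pecans: 3 tbsp × 3/4 ÷ 16 tbsp/cup × 110 g/cup ≈ 15.5 g
granulated sugar: 200 g × 3/4 ÷ 28.35 g/oz ≈ 5.3 oz
powdered sugar: 175 g × 3/4 ÷ 28.35 g/oz ≈ 4.6 oz
chopped walnuts: (1 tbsp + 1 tsp = 4/3 tbsp) × 3/4 ÷ 16 tbsp/cup × 117 g/cup ≈ 7.3 g
rolled oats: 10 tbsp × 3/4 ÷ 16 tbsp/cup × 90 g/cup ≈ 42.2 g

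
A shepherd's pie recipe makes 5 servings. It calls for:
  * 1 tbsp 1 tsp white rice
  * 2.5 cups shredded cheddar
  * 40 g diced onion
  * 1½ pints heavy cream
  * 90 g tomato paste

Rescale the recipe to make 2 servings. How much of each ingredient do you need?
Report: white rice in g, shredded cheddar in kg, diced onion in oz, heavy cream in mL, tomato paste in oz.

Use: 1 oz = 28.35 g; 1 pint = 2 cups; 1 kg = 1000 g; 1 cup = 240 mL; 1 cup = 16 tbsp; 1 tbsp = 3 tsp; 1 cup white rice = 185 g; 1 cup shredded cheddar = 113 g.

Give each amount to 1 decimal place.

Scaling factor: 2/5 = 0.4.
white rice: (1 tbsp + 1 tsp = 4/3 tbsp) × 2/5 ÷ 16 tbsp/cup × 185 g/cup ≈ 6.2 g
shredded cheddar: 2.5 cup × 2/5 × 113 g/cup ÷ 1000 g/kg ≈ 0.1 kg
diced onion: 40 g × 2/5 ÷ 28.35 g/oz ≈ 0.6 oz
heavy cream: 1.5 pint × 2/5 × 2 cup/pint × 240 mL/cup = 288.0 mL
tomato paste: 90 g × 2/5 ÷ 28.35 g/oz ≈ 1.3 oz

white rice: 6.2 g; shredded cheddar: 0.1 kg; diced onion: 0.6 oz; heavy cream: 288.0 mL; tomato paste: 1.3 oz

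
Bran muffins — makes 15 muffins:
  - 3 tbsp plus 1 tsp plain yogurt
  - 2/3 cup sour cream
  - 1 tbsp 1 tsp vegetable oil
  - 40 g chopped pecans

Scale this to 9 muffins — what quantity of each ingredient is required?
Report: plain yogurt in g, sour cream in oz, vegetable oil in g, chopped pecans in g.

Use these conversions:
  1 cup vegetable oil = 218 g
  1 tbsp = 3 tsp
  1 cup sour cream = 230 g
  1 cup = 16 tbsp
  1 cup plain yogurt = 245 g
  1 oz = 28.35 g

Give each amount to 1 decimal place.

Scaling factor: 9/15 = 3/5 = 0.6.
plain yogurt: (3 tbsp + 1 tsp = 10/3 tbsp) × 3/5 ÷ 16 tbsp/cup × 245 g/cup ≈ 30.6 g
sour cream: 2/3 cup × 3/5 × 230 g/cup ÷ 28.35 g/oz ≈ 3.2 oz
vegetable oil: (1 tbsp + 1 tsp = 4/3 tbsp) × 3/5 ÷ 16 tbsp/cup × 218 g/cup = 10.9 g
chopped pecans: 40 g × 3/5 = 24.0 g

plain yogurt: 30.6 g; sour cream: 3.2 oz; vegetable oil: 10.9 g; chopped pecans: 24.0 g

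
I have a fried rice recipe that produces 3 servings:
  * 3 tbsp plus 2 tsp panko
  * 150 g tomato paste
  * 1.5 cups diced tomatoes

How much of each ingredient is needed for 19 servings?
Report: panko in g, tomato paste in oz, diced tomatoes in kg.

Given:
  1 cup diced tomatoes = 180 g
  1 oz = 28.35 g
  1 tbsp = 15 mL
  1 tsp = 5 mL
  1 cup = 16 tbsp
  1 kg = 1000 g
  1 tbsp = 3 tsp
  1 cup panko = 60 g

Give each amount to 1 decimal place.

panko: 87.1 g; tomato paste: 33.5 oz; diced tomatoes: 1.7 kg

Scaling factor: 19/3.
panko: (3 tbsp + 2 tsp = 11/3 tbsp) × 19/3 ÷ 16 tbsp/cup × 60 g/cup ≈ 87.1 g
tomato paste: 150 g × 19/3 ÷ 28.35 g/oz ≈ 33.5 oz
diced tomatoes: 1.5 cup × 19/3 × 180 g/cup ÷ 1000 g/kg ≈ 1.7 kg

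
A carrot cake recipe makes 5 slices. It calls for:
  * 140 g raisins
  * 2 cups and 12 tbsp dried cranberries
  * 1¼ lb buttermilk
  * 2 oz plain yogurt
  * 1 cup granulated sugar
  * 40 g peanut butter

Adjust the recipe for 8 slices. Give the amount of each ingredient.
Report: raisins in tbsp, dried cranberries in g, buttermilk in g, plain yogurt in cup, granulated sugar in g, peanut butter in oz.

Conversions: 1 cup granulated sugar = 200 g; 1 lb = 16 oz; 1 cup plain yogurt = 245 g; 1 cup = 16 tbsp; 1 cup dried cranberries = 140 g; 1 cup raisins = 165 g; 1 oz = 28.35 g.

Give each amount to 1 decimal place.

raisins: 21.7 tbsp; dried cranberries: 616.0 g; buttermilk: 907.2 g; plain yogurt: 0.4 cup; granulated sugar: 320.0 g; peanut butter: 2.3 oz

Scaling factor: 8/5 = 1.6.
raisins: 140 g × 8/5 ÷ 165 g/cup × 16 tbsp/cup ≈ 21.7 tbsp
dried cranberries: (2 cup + 12 tbsp = 2.75 cup) × 8/5 × 140 g/cup = 616.0 g
buttermilk: 1.25 lb × 8/5 × 16 oz/lb × 28.35 g/oz = 907.2 g
plain yogurt: 2 oz × 8/5 × 28.35 g/oz ÷ 245 g/cup ≈ 0.4 cup
granulated sugar: 1 cup × 8/5 × 200 g/cup = 320.0 g
peanut butter: 40 g × 8/5 ÷ 28.35 g/oz ≈ 2.3 oz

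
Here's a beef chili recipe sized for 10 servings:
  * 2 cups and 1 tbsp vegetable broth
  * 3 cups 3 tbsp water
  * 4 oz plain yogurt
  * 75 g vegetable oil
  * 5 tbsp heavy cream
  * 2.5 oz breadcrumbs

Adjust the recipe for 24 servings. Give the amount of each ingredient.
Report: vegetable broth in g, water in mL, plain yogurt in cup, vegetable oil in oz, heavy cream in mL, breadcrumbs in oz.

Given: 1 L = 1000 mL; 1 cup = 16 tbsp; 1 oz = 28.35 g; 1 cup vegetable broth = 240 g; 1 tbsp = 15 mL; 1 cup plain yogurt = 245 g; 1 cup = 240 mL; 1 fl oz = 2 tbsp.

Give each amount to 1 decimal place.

Scaling factor: 24/10 = 12/5 = 2.4.
vegetable broth: (2 cup + 1 tbsp = 2.0625 cup) × 12/5 × 240 g/cup = 1188.0 g
water: (3 cup + 3 tbsp = 3.1875 cup) × 12/5 × 240 mL/cup = 1836.0 mL
plain yogurt: 4 oz × 12/5 × 28.35 g/oz ÷ 245 g/cup ≈ 1.1 cup
vegetable oil: 75 g × 12/5 ÷ 28.35 g/oz ≈ 6.3 oz
heavy cream: 5 tbsp × 12/5 × 15 mL/tbsp = 180.0 mL
breadcrumbs: 2.5 oz × 12/5 = 6.0 oz

vegetable broth: 1188.0 g; water: 1836.0 mL; plain yogurt: 1.1 cup; vegetable oil: 6.3 oz; heavy cream: 180.0 mL; breadcrumbs: 6.0 oz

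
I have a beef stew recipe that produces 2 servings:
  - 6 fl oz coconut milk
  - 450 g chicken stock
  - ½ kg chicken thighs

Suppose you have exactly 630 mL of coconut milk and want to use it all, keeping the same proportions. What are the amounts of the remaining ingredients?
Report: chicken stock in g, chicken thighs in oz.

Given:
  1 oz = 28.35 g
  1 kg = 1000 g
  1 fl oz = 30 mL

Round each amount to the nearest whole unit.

chicken stock: 1575 g; chicken thighs: 62 oz

The original recipe has 180 mL of coconut milk, so the scaling factor is 630 ÷ 180 = 7/2 = 3.5.
chicken stock: 450 g × 7/2 = 1575 g
chicken thighs: 0.5 kg × 7/2 × 1000 g/kg ÷ 28.35 g/oz ≈ 62 oz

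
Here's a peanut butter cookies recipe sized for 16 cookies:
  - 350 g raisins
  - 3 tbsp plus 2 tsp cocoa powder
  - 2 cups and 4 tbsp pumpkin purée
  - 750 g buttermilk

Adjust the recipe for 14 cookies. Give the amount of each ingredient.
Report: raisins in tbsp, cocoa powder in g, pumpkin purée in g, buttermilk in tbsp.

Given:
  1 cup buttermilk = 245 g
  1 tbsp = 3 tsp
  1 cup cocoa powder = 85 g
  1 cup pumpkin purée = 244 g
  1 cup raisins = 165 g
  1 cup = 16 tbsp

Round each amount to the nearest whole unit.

Scaling factor: 14/16 = 7/8 = 0.875.
raisins: 350 g × 7/8 ÷ 165 g/cup × 16 tbsp/cup ≈ 30 tbsp
cocoa powder: (3 tbsp + 2 tsp = 11/3 tbsp) × 7/8 ÷ 16 tbsp/cup × 85 g/cup ≈ 17 g
pumpkin purée: (2 cup + 4 tbsp = 2.25 cup) × 7/8 × 244 g/cup ≈ 480 g
buttermilk: 750 g × 7/8 ÷ 245 g/cup × 16 tbsp/cup ≈ 43 tbsp

raisins: 30 tbsp; cocoa powder: 17 g; pumpkin purée: 480 g; buttermilk: 43 tbsp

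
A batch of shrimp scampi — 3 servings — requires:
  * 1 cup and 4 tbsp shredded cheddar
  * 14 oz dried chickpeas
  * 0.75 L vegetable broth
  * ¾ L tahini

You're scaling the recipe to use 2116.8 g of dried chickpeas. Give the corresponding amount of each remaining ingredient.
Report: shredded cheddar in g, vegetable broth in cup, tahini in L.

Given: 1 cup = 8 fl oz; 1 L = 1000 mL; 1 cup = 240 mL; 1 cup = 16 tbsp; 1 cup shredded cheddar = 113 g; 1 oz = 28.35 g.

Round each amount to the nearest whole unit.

shredded cheddar: 753 g; vegetable broth: 17 cup; tahini: 4 L

The original recipe has 396.9 g of dried chickpeas, so the scaling factor is 2116.8 ÷ 396.9 = 16/3.
shredded cheddar: (1 cup + 4 tbsp = 1.25 cup) × 16/3 × 113 g/cup ≈ 753 g
vegetable broth: 0.75 L × 16/3 × 1000 mL/L ÷ 240 mL/cup ≈ 17 cup
tahini: 0.75 L × 16/3 = 4 L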